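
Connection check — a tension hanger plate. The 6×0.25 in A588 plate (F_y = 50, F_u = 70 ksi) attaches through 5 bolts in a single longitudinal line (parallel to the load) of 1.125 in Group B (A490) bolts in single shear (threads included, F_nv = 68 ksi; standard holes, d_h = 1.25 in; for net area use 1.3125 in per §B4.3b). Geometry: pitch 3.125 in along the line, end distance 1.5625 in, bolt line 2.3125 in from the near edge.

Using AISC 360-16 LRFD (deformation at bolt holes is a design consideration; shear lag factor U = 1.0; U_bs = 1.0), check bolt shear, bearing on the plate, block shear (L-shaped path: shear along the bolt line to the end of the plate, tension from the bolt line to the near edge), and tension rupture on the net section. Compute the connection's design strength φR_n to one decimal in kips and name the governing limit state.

61.5 kips (net-section rupture governs)

Bolt shear: A_b = π(1.125)²/4 = 0.99402 in². φR_n = 0.75 × 68 × 0.99402 × 5 × 1 = 253.5 kips.
Bearing (0.25 in plate, F_u = 70 ksi): end bolts L_c = 1.5625 − 1.25/2 = 0.9375, R_n = min(1.2×0.9375×0.25×70, 2.4×1.125×0.25×70) = 19.688 kips/bolt; interior L_c = 3.125 − 1.25 = 1.875, R_n = 39.375 kips/bolt. φR_n = 0.75 × (1×19.688 + 4×39.375) = 132.9 kips.
Block shear: shear path 1×[1.5625+4×3.125] = 1×14.0625 in, A_gv = 3.5156, A_nv = 1×(14.0625 − 4.5×1.3125)×0.25 = 2.0391 in²; tension to near edge: (2.3125 − 0.5×1.3125)×0.25 = 0.41406 in². R_n = min(0.6×70×2.0391, 0.6×50×3.5156) + 1.0×70×0.41406 = min(85.642, 105.47) + 28.984 = 114.63 kips. φR_n = 0.75 × 114.63 = 86.0 kips.
Tension rupture (net): A_n = (6 − 1×1.3125)×0.25 = 1.1719 in² (U = 1.0, A_e = A_n). φR_n = 0.75 × 70 × 1.1719 = 61.5 kips.
Governing: min(253.5, 132.9, 86.0, 61.5) = 61.5 kips → net-section rupture.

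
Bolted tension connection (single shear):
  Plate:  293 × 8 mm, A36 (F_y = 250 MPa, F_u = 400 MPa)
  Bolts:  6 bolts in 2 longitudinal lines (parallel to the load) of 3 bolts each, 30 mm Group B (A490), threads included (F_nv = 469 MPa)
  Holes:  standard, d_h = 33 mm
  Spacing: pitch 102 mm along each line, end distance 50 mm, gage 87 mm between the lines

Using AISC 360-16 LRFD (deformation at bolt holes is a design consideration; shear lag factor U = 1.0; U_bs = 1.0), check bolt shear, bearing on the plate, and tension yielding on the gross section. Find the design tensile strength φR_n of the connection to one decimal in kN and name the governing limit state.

527.4 kN (gross-section yield governs)

Bolt shear: A_b = π(30)²/4 = 706.86 mm². φR_n = 0.75 × 469 × 706.86 × 6 × 1 = 1491.8 kN.
Bearing (8 mm plate, F_u = 400 MPa): end bolts L_c = 50 − 33/2 = 33.5, R_n = min(1.2×33.5×8×400, 2.4×30×8×400) = 128.64 kN/bolt; interior L_c = 102 − 33 = 69, R_n = 230.4 kN/bolt. φR_n = 0.75 × (2×128.64 + 4×230.4) = 884.2 kN.
Tension yield (gross): A_g = 293×8 = 2344 mm². φR_n = 0.90 × 250 × 2344 = 527.4 kN.
Governing: min(1491.8, 884.2, 527.4) = 527.4 kN → gross-section yield.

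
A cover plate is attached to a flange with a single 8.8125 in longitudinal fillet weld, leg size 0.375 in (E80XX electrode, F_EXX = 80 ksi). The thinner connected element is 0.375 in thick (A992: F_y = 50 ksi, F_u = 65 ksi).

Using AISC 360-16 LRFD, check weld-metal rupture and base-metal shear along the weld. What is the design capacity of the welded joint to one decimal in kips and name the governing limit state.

Weld metal: throat = 0.707×0.375 = 0.26513 in, L = 8.8125 in. φR_n = 0.75 × 0.6 × 80 × 0.26513 × 8.8125 = 84.1 kips.
Base metal shear (0.375 in plate): yield φR_n = 1.0×0.6×50×0.375×8.8125 = 99.1 kips; rupture φR_n = 0.75×0.6×65×0.375×8.8125 = 96.7 kips; take 96.7 kips (rupture).
Governing: min(84.1, 96.7) = 84.1 kips → weld metal.

84.1 kips (weld metal governs)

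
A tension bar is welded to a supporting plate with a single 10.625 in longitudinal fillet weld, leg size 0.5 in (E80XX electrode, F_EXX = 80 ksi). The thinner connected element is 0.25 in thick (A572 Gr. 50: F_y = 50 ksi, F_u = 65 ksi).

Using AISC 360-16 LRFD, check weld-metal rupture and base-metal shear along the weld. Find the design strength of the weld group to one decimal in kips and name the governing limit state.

Weld metal: throat = 0.707×0.5 = 0.3535 in, L = 10.625 in. φR_n = 0.75 × 0.6 × 80 × 0.3535 × 10.625 = 135.2 kips.
Base metal shear (0.25 in plate): yield φR_n = 1.0×0.6×50×0.25×10.625 = 79.7 kips; rupture φR_n = 0.75×0.6×65×0.25×10.625 = 77.7 kips; take 77.7 kips (rupture).
Governing: min(135.2, 77.7) = 77.7 kips → base-metal shear.

77.7 kips (base-metal shear governs)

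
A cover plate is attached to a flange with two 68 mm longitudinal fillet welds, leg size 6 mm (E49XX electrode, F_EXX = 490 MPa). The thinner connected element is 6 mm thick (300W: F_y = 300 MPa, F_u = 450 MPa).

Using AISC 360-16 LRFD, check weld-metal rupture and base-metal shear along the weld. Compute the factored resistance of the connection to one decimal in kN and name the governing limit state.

Weld metal: throat = 0.707×6 = 4.242 mm, L = 2×68 = 136 mm. φR_n = 0.75 × 0.6 × 490 × 4.242 × 136 = 127.2 kN.
Base metal shear (6 mm plate): yield φR_n = 1.0×0.6×300×6×136 = 146.9 kN; rupture φR_n = 0.75×0.6×450×6×136 = 165.2 kN; take 146.9 kN (yield).
Governing: min(127.2, 146.9) = 127.2 kN → weld metal.

127.2 kN (weld metal governs)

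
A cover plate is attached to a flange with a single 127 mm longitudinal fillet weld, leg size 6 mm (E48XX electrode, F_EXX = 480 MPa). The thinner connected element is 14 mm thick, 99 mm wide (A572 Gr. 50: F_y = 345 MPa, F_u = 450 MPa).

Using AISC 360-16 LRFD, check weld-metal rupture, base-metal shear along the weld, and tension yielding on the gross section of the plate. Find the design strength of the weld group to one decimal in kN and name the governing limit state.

116.4 kN (weld metal governs)

Weld metal: throat = 0.707×6 = 4.242 mm, L = 127 mm. φR_n = 0.75 × 0.6 × 480 × 4.242 × 127 = 116.4 kN.
Base metal shear (14 mm plate): yield φR_n = 1.0×0.6×345×14×127 = 368.0 kN; rupture φR_n = 0.75×0.6×450×14×127 = 360.0 kN; take 360.0 kN (rupture).
Tension yield (gross): A_g = 99×14 = 1386 mm². φR_n = 0.90 × 345 × 1386 = 430.4 kN.
Governing: min(116.4, 360.0, 430.4) = 116.4 kN → weld metal.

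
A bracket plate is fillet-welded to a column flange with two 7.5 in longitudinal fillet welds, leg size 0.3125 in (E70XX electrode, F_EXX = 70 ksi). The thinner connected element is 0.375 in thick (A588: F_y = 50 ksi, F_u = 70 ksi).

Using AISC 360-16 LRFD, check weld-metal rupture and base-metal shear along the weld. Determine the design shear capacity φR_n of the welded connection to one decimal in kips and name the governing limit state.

104.4 kips (weld metal governs)

Weld metal: throat = 0.707×0.3125 = 0.22094 in, L = 2×7.5 = 15 in. φR_n = 0.75 × 0.6 × 70 × 0.22094 × 15 = 104.4 kips.
Base metal shear (0.375 in plate): yield φR_n = 1.0×0.6×50×0.375×15 = 168.8 kips; rupture φR_n = 0.75×0.6×70×0.375×15 = 177.2 kips; take 168.8 kips (yield).
Governing: min(104.4, 168.8) = 104.4 kips → weld metal.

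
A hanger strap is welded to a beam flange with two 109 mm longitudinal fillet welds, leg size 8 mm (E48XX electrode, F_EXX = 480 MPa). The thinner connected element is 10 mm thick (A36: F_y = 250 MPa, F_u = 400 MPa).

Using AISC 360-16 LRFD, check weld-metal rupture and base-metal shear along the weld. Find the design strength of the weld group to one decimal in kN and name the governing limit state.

Weld metal: throat = 0.707×8 = 5.656 mm, L = 2×109 = 218 mm. φR_n = 0.75 × 0.6 × 480 × 5.656 × 218 = 266.3 kN.
Base metal shear (10 mm plate): yield φR_n = 1.0×0.6×250×10×218 = 327.0 kN; rupture φR_n = 0.75×0.6×400×10×218 = 392.4 kN; take 327.0 kN (yield).
Governing: min(266.3, 327.0) = 266.3 kN → weld metal.

266.3 kN (weld metal governs)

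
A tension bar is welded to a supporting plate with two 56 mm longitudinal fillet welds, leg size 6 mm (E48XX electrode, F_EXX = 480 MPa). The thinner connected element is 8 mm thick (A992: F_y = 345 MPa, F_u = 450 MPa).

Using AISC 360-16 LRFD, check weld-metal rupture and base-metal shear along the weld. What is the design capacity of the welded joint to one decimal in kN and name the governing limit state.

102.6 kN (weld metal governs)

Weld metal: throat = 0.707×6 = 4.242 mm, L = 2×56 = 112 mm. φR_n = 0.75 × 0.6 × 480 × 4.242 × 112 = 102.6 kN.
Base metal shear (8 mm plate): yield φR_n = 1.0×0.6×345×8×112 = 185.5 kN; rupture φR_n = 0.75×0.6×450×8×112 = 181.4 kN; take 181.4 kN (rupture).
Governing: min(102.6, 181.4) = 102.6 kN → weld metal.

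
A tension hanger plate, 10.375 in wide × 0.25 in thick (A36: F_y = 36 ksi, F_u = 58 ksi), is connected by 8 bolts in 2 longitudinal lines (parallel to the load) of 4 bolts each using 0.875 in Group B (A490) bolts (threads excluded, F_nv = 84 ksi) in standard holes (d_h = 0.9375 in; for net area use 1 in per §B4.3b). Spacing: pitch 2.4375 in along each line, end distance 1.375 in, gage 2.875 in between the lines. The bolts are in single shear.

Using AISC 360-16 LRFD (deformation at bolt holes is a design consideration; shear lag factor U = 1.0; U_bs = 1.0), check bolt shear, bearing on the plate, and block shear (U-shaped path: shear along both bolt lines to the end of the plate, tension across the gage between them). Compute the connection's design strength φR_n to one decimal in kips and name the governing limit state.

88.1 kips (block shear governs)

Bolt shear: A_b = π(0.875)²/4 = 0.60132 in². φR_n = 0.75 × 84 × 0.60132 × 8 × 1 = 303.1 kips.
Bearing (0.25 in plate, F_u = 58 ksi): end bolts L_c = 1.375 − 0.9375/2 = 0.90625, R_n = min(1.2×0.90625×0.25×58, 2.4×0.875×0.25×58) = 15.769 kips/bolt; interior L_c = 2.4375 − 0.9375 = 1.5, R_n = 26.1 kips/bolt. φR_n = 0.75 × (2×15.769 + 6×26.1) = 141.1 kips.
Block shear: shear path 2×[1.375+3×2.4375] = 2×8.6875 in, A_gv = 4.3438, A_nv = 2×(8.6875 − 3.5×1)×0.25 = 2.5938 in²; tension across gage: (2.875 − 1×1)×0.25 = 0.46875 in². R_n = min(0.6×58×2.5938, 0.6×36×4.3438) + 1.0×58×0.46875 = min(90.264, 93.826) + 27.188 = 117.45 kips. φR_n = 0.75 × 117.45 = 88.1 kips.
Governing: min(303.1, 141.1, 88.1) = 88.1 kips → block shear.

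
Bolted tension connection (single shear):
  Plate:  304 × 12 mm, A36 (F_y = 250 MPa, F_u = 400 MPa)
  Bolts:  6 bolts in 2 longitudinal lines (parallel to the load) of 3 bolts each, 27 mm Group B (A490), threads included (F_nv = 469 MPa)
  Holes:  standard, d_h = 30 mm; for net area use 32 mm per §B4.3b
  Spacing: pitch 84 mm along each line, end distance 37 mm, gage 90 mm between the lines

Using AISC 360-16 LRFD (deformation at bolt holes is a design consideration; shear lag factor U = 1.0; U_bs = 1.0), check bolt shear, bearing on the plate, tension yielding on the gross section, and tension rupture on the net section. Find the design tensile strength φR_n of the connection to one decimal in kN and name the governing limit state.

820.8 kN (gross-section yield governs)

Bolt shear: A_b = π(27)²/4 = 572.56 mm². φR_n = 0.75 × 469 × 572.56 × 6 × 1 = 1208.4 kN.
Bearing (12 mm plate, F_u = 400 MPa): end bolts L_c = 37 − 30/2 = 22, R_n = min(1.2×22×12×400, 2.4×27×12×400) = 126.72 kN/bolt; interior L_c = 84 − 30 = 54, R_n = 311.04 kN/bolt. φR_n = 0.75 × (2×126.72 + 4×311.04) = 1123.2 kN.
Tension yield (gross): A_g = 304×12 = 3648 mm². φR_n = 0.90 × 250 × 3648 = 820.8 kN.
Tension rupture (net): A_n = (304 − 2×32)×12 = 2880 mm² (U = 1.0, A_e = A_n). φR_n = 0.75 × 400 × 2880 = 864.0 kN.
Governing: min(1208.4, 1123.2, 820.8, 864.0) = 820.8 kN → gross-section yield.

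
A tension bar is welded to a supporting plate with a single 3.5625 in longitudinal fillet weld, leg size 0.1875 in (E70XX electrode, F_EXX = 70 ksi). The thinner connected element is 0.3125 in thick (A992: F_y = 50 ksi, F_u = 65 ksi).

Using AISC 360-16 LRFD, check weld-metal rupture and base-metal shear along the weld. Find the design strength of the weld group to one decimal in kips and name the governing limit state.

Weld metal: throat = 0.707×0.1875 = 0.13256 in, L = 3.5625 in. φR_n = 0.75 × 0.6 × 70 × 0.13256 × 3.5625 = 14.9 kips.
Base metal shear (0.3125 in plate): yield φR_n = 1.0×0.6×50×0.3125×3.5625 = 33.4 kips; rupture φR_n = 0.75×0.6×65×0.3125×3.5625 = 32.6 kips; take 32.6 kips (rupture).
Governing: min(14.9, 32.6) = 14.9 kips → weld metal.

14.9 kips (weld metal governs)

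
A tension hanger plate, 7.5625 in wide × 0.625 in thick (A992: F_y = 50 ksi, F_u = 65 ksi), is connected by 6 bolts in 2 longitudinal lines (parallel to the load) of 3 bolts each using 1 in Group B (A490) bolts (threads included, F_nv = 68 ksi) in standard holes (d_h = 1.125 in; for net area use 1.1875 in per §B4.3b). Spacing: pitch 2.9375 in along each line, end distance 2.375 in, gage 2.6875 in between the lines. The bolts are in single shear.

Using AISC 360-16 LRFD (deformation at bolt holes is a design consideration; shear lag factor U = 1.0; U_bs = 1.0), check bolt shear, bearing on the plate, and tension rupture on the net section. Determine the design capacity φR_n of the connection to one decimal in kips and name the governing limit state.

158.1 kips (net-section rupture governs)

Bolt shear: A_b = π(1)²/4 = 0.7854 in². φR_n = 0.75 × 68 × 0.7854 × 6 × 1 = 240.3 kips.
Bearing (0.625 in plate, F_u = 65 ksi): end bolts L_c = 2.375 − 1.125/2 = 1.8125, R_n = min(1.2×1.8125×0.625×65, 2.4×1×0.625×65) = 88.359 kips/bolt; interior L_c = 2.9375 − 1.125 = 1.8125, R_n = 88.359 kips/bolt. φR_n = 0.75 × (2×88.359 + 4×88.359) = 397.6 kips.
Tension rupture (net): A_n = (7.5625 − 2×1.1875)×0.625 = 3.2422 in² (U = 1.0, A_e = A_n). φR_n = 0.75 × 65 × 3.2422 = 158.1 kips.
Governing: min(240.3, 397.6, 158.1) = 158.1 kips → net-section rupture.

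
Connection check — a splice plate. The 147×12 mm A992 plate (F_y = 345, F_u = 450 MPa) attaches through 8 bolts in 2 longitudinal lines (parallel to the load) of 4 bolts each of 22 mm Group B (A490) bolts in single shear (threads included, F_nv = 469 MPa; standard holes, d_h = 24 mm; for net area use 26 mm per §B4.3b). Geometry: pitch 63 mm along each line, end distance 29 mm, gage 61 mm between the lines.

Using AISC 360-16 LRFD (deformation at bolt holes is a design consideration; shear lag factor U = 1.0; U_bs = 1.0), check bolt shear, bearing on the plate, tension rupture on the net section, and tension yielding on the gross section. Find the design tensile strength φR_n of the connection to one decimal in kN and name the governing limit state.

384.8 kN (net-section rupture governs)

Bolt shear: A_b = π(22)²/4 = 380.13 mm². φR_n = 0.75 × 469 × 380.13 × 8 × 1 = 1069.7 kN.
Bearing (12 mm plate, F_u = 450 MPa): end bolts L_c = 29 − 24/2 = 17, R_n = min(1.2×17×12×450, 2.4×22×12×450) = 110.16 kN/bolt; interior L_c = 63 − 24 = 39, R_n = 252.72 kN/bolt. φR_n = 0.75 × (2×110.16 + 6×252.72) = 1302.5 kN.
Tension rupture (net): A_n = (147 − 2×26)×12 = 1140 mm² (U = 1.0, A_e = A_n). φR_n = 0.75 × 450 × 1140 = 384.8 kN.
Tension yield (gross): A_g = 147×12 = 1764 mm². φR_n = 0.90 × 345 × 1764 = 547.7 kN.
Governing: min(1069.7, 1302.5, 384.8, 547.7) = 384.8 kN → net-section rupture.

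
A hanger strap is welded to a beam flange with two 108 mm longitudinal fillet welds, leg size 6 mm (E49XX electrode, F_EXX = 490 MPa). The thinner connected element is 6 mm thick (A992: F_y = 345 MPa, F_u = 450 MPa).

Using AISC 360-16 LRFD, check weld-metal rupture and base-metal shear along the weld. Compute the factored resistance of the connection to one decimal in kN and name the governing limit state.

Weld metal: throat = 0.707×6 = 4.242 mm, L = 2×108 = 216 mm. φR_n = 0.75 × 0.6 × 490 × 4.242 × 216 = 202.0 kN.
Base metal shear (6 mm plate): yield φR_n = 1.0×0.6×345×6×216 = 268.3 kN; rupture φR_n = 0.75×0.6×450×6×216 = 262.4 kN; take 262.4 kN (rupture).
Governing: min(202.0, 262.4) = 202.0 kN → weld metal.

202.0 kN (weld metal governs)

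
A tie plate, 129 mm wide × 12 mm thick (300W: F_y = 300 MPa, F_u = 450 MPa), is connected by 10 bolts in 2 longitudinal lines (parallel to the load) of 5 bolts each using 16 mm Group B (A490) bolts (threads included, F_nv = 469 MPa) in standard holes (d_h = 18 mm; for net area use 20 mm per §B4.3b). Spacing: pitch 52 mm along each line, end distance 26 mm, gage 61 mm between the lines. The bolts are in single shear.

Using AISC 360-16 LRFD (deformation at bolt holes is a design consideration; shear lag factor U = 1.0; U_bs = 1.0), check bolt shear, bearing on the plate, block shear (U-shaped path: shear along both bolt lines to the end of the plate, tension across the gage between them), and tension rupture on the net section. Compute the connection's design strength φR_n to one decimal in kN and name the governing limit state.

360.5 kN (net-section rupture governs)

Bolt shear: A_b = π(16)²/4 = 201.06 mm². φR_n = 0.75 × 469 × 201.06 × 10 × 1 = 707.2 kN.
Bearing (12 mm plate, F_u = 450 MPa): end bolts L_c = 26 − 18/2 = 17, R_n = min(1.2×17×12×450, 2.4×16×12×450) = 110.16 kN/bolt; interior L_c = 52 − 18 = 34, R_n = 207.36 kN/bolt. φR_n = 0.75 × (2×110.16 + 8×207.36) = 1409.4 kN.
Block shear: shear path 2×[26+4×52] = 2×234 mm, A_gv = 5616, A_nv = 2×(234 − 4.5×20)×12 = 3456 mm²; tension across gage: (61 − 1×20)×12 = 492 mm². R_n = min(0.6×450×3456, 0.6×300×5616) + 1.0×450×492 = min(933.12, 1010.9) + 221.4 = 1154.5 kN. φR_n = 0.75 × 1154.5 = 865.9 kN.
Tension rupture (net): A_n = (129 − 2×20)×12 = 1068 mm² (U = 1.0, A_e = A_n). φR_n = 0.75 × 450 × 1068 = 360.5 kN.
Governing: min(707.2, 1409.4, 865.9, 360.5) = 360.5 kN → net-section rupture.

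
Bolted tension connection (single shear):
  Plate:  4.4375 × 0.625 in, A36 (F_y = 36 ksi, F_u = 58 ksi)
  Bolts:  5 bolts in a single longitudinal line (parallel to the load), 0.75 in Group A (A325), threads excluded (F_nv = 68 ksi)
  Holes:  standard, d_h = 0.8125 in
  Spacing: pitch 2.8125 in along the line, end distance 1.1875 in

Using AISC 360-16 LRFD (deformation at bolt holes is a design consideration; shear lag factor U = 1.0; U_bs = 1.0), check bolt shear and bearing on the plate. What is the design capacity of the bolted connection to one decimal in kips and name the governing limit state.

Bolt shear: A_b = π(0.75)²/4 = 0.44179 in². φR_n = 0.75 × 68 × 0.44179 × 5 × 1 = 112.7 kips.
Bearing (0.625 in plate, F_u = 58 ksi): end bolts L_c = 1.1875 − 0.8125/2 = 0.78125, R_n = min(1.2×0.78125×0.625×58, 2.4×0.75×0.625×58) = 33.984 kips/bolt; interior L_c = 2.8125 − 0.8125 = 2, R_n = 65.25 kips/bolt. φR_n = 0.75 × (1×33.984 + 4×65.25) = 221.2 kips.
Governing: min(112.7, 221.2) = 112.7 kips → bolt shear.

112.7 kips (bolt shear governs)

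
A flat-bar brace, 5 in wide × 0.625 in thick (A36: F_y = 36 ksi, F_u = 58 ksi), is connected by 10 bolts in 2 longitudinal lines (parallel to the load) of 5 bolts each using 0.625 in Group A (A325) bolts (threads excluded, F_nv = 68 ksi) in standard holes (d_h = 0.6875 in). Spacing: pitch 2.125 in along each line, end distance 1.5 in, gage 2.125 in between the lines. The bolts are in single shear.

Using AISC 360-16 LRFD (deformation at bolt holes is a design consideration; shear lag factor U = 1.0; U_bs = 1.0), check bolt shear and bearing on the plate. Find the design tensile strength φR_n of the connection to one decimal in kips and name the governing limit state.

156.5 kips (bolt shear governs)

Bolt shear: A_b = π(0.625)²/4 = 0.3068 in². φR_n = 0.75 × 68 × 0.3068 × 10 × 1 = 156.5 kips.
Bearing (0.625 in plate, F_u = 58 ksi): end bolts L_c = 1.5 − 0.6875/2 = 1.15625, R_n = min(1.2×1.15625×0.625×58, 2.4×0.625×0.625×58) = 50.297 kips/bolt; interior L_c = 2.125 − 0.6875 = 1.4375, R_n = 54.375 kips/bolt. φR_n = 0.75 × (2×50.297 + 8×54.375) = 401.7 kips.
Governing: min(156.5, 401.7) = 156.5 kips → bolt shear.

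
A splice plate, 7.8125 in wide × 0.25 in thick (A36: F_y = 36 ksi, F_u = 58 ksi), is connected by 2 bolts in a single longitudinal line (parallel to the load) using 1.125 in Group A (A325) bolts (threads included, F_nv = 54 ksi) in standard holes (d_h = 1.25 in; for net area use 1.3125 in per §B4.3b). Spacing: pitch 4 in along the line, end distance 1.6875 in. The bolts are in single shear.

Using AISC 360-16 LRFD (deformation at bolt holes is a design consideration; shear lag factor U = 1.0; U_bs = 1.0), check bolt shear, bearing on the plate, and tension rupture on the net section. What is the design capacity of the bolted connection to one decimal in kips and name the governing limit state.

Bolt shear: A_b = π(1.125)²/4 = 0.99402 in². φR_n = 0.75 × 54 × 0.99402 × 2 × 1 = 80.5 kips.
Bearing (0.25 in plate, F_u = 58 ksi): end bolts L_c = 1.6875 − 1.25/2 = 1.0625, R_n = min(1.2×1.0625×0.25×58, 2.4×1.125×0.25×58) = 18.488 kips/bolt; interior L_c = 4 − 1.25 = 2.75, R_n = 39.15 kips/bolt. φR_n = 0.75 × (1×18.488 + 1×39.15) = 43.2 kips.
Tension rupture (net): A_n = (7.8125 − 1×1.3125)×0.25 = 1.625 in² (U = 1.0, A_e = A_n). φR_n = 0.75 × 58 × 1.625 = 70.7 kips.
Governing: min(80.5, 43.2, 70.7) = 43.2 kips → bearing.

43.2 kips (bearing governs)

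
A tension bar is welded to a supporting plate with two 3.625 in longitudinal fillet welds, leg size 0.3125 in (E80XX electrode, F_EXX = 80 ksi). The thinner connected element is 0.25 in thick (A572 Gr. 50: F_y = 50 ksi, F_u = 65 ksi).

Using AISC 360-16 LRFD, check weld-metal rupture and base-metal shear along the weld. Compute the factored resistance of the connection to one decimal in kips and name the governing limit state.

Weld metal: throat = 0.707×0.3125 = 0.22094 in, L = 2×3.625 = 7.25 in. φR_n = 0.75 × 0.6 × 80 × 0.22094 × 7.25 = 57.7 kips.
Base metal shear (0.25 in plate): yield φR_n = 1.0×0.6×50×0.25×7.25 = 54.4 kips; rupture φR_n = 0.75×0.6×65×0.25×7.25 = 53.0 kips; take 53.0 kips (rupture).
Governing: min(57.7, 53.0) = 53.0 kips → base-metal shear.

53.0 kips (base-metal shear governs)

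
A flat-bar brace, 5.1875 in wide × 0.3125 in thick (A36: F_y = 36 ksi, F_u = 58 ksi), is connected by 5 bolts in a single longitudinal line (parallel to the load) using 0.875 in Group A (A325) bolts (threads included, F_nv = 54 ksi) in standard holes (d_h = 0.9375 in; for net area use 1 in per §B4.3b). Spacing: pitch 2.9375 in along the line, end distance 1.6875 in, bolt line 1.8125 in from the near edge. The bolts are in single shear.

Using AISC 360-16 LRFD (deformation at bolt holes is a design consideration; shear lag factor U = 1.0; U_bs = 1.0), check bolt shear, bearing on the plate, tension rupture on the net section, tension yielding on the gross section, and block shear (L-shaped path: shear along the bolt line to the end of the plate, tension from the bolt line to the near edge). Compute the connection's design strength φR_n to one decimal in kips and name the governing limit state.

52.5 kips (gross-section yield governs)

Bolt shear: A_b = π(0.875)²/4 = 0.60132 in². φR_n = 0.75 × 54 × 0.60132 × 5 × 1 = 121.8 kips.
Bearing (0.3125 in plate, F_u = 58 ksi): end bolts L_c = 1.6875 − 0.9375/2 = 1.21875, R_n = min(1.2×1.21875×0.3125×58, 2.4×0.875×0.3125×58) = 26.508 kips/bolt; interior L_c = 2.9375 − 0.9375 = 2, R_n = 38.063 kips/bolt. φR_n = 0.75 × (1×26.508 + 4×38.063) = 134.1 kips.
Tension rupture (net): A_n = (5.1875 − 1×1)×0.3125 = 1.3086 in² (U = 1.0, A_e = A_n). φR_n = 0.75 × 58 × 1.3086 = 56.9 kips.
Tension yield (gross): A_g = 5.1875×0.3125 = 1.6211 in². φR_n = 0.90 × 36 × 1.6211 = 52.5 kips.
Block shear: shear path 1×[1.6875+4×2.9375] = 1×13.4375 in, A_gv = 4.1992, A_nv = 1×(13.4375 − 4.5×1)×0.3125 = 2.793 in²; tension to near edge: (1.8125 − 0.5×1)×0.3125 = 0.41016 in². R_n = min(0.6×58×2.793, 0.6×36×4.1992) + 1.0×58×0.41016 = min(97.196, 90.703) + 23.789 = 114.49 kips. φR_n = 0.75 × 114.49 = 85.9 kips.
Governing: min(121.8, 134.1, 56.9, 52.5, 85.9) = 52.5 kips → gross-section yield.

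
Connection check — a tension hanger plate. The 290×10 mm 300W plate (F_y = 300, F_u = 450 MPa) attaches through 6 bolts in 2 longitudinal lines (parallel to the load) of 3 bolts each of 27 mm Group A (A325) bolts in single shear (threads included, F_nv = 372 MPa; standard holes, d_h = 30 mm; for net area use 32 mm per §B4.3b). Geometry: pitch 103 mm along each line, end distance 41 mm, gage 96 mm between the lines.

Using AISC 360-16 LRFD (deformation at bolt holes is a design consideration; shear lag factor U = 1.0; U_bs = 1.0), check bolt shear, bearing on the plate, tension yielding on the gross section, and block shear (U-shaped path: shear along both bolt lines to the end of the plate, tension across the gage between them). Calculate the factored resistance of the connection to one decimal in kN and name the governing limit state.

Bolt shear: A_b = π(27)²/4 = 572.56 mm². φR_n = 0.75 × 372 × 572.56 × 6 × 1 = 958.5 kN.
Bearing (10 mm plate, F_u = 450 MPa): end bolts L_c = 41 − 30/2 = 26, R_n = min(1.2×26×10×450, 2.4×27×10×450) = 140.4 kN/bolt; interior L_c = 103 − 30 = 73, R_n = 291.6 kN/bolt. φR_n = 0.75 × (2×140.4 + 4×291.6) = 1085.4 kN.
Tension yield (gross): A_g = 290×10 = 2900 mm². φR_n = 0.90 × 300 × 2900 = 783.0 kN.
Block shear: shear path 2×[41+2×103] = 2×247 mm, A_gv = 4940, A_nv = 2×(247 − 2.5×32)×10 = 3340 mm²; tension across gage: (96 − 1×32)×10 = 640 mm². R_n = min(0.6×450×3340, 0.6×300×4940) + 1.0×450×640 = min(901.8, 889.2) + 288 = 1177.2 kN. φR_n = 0.75 × 1177.2 = 882.9 kN.
Governing: min(958.5, 1085.4, 783.0, 882.9) = 783.0 kN → gross-section yield.

783.0 kN (gross-section yield governs)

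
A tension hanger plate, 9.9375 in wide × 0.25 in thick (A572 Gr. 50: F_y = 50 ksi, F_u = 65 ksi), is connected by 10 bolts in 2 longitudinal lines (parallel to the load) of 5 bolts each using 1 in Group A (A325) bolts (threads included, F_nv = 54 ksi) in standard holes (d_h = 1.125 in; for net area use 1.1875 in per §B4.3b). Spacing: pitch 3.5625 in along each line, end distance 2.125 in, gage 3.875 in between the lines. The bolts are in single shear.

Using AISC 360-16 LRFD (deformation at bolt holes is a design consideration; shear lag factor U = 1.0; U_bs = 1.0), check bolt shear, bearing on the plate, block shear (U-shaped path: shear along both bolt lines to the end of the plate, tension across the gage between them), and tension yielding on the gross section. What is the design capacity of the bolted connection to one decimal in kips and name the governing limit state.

Bolt shear: A_b = π(1)²/4 = 0.7854 in². φR_n = 0.75 × 54 × 0.7854 × 10 × 1 = 318.1 kips.
Bearing (0.25 in plate, F_u = 65 ksi): end bolts L_c = 2.125 − 1.125/2 = 1.5625, R_n = min(1.2×1.5625×0.25×65, 2.4×1×0.25×65) = 30.469 kips/bolt; interior L_c = 3.5625 − 1.125 = 2.4375, R_n = 39 kips/bolt. φR_n = 0.75 × (2×30.469 + 8×39) = 279.7 kips.
Block shear: shear path 2×[2.125+4×3.5625] = 2×16.375 in, A_gv = 8.1875, A_nv = 2×(16.375 − 4.5×1.1875)×0.25 = 5.5156 in²; tension across gage: (3.875 − 1×1.1875)×0.25 = 0.67188 in². R_n = min(0.6×65×5.5156, 0.6×50×8.1875) + 1.0×65×0.67188 = min(215.11, 245.63) + 43.672 = 258.78 kips. φR_n = 0.75 × 258.78 = 194.1 kips.
Tension yield (gross): A_g = 9.9375×0.25 = 2.4844 in². φR_n = 0.90 × 50 × 2.4844 = 111.8 kips.
Governing: min(318.1, 279.7, 194.1, 111.8) = 111.8 kips → gross-section yield.

111.8 kips (gross-section yield governs)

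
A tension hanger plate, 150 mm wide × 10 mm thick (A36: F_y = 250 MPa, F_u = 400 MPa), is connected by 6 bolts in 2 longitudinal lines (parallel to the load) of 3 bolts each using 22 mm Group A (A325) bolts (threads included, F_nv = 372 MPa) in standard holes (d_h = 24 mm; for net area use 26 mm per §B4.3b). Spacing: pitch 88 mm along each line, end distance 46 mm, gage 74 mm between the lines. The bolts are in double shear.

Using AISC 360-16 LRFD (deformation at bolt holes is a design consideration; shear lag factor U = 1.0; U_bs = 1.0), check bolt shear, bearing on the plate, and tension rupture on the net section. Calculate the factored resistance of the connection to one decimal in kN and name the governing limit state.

294.0 kN (net-section rupture governs)

Bolt shear: A_b = π(22)²/4 = 380.13 mm². φR_n = 0.75 × 372 × 380.13 × 6 × 2 = 1272.7 kN.
Bearing (10 mm plate, F_u = 400 MPa): end bolts L_c = 46 − 24/2 = 34, R_n = min(1.2×34×10×400, 2.4×22×10×400) = 163.2 kN/bolt; interior L_c = 88 − 24 = 64, R_n = 211.2 kN/bolt. φR_n = 0.75 × (2×163.2 + 4×211.2) = 878.4 kN.
Tension rupture (net): A_n = (150 − 2×26)×10 = 980 mm² (U = 1.0, A_e = A_n). φR_n = 0.75 × 400 × 980 = 294.0 kN.
Governing: min(1272.7, 878.4, 294.0) = 294.0 kN → net-section rupture.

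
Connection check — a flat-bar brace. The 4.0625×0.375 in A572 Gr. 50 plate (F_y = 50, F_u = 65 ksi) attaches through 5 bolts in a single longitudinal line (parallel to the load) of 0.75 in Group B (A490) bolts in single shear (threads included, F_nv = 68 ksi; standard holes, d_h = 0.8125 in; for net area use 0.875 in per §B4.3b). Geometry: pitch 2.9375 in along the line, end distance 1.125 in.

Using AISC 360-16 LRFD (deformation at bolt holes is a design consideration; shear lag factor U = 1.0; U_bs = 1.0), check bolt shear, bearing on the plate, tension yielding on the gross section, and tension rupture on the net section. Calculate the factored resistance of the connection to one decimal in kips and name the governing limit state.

Bolt shear: A_b = π(0.75)²/4 = 0.44179 in². φR_n = 0.75 × 68 × 0.44179 × 5 × 1 = 112.7 kips.
Bearing (0.375 in plate, F_u = 65 ksi): end bolts L_c = 1.125 − 0.8125/2 = 0.71875, R_n = min(1.2×0.71875×0.375×65, 2.4×0.75×0.375×65) = 21.023 kips/bolt; interior L_c = 2.9375 − 0.8125 = 2.125, R_n = 43.875 kips/bolt. φR_n = 0.75 × (1×21.023 + 4×43.875) = 147.4 kips.
Tension yield (gross): A_g = 4.0625×0.375 = 1.5234 in². φR_n = 0.90 × 50 × 1.5234 = 68.6 kips.
Tension rupture (net): A_n = (4.0625 − 1×0.875)×0.375 = 1.1953 in² (U = 1.0, A_e = A_n). φR_n = 0.75 × 65 × 1.1953 = 58.3 kips.
Governing: min(112.7, 147.4, 68.6, 58.3) = 58.3 kips → net-section rupture.

58.3 kips (net-section rupture governs)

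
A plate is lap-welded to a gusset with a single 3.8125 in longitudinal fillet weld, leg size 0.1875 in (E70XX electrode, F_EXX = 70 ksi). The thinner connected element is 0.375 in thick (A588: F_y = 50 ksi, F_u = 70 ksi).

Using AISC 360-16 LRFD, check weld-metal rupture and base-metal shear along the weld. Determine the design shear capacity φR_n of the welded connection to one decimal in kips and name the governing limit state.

15.9 kips (weld metal governs)

Weld metal: throat = 0.707×0.1875 = 0.13256 in, L = 3.8125 in. φR_n = 0.75 × 0.6 × 70 × 0.13256 × 3.8125 = 15.9 kips.
Base metal shear (0.375 in plate): yield φR_n = 1.0×0.6×50×0.375×3.8125 = 42.9 kips; rupture φR_n = 0.75×0.6×70×0.375×3.8125 = 45.0 kips; take 42.9 kips (yield).
Governing: min(15.9, 42.9) = 15.9 kips → weld metal.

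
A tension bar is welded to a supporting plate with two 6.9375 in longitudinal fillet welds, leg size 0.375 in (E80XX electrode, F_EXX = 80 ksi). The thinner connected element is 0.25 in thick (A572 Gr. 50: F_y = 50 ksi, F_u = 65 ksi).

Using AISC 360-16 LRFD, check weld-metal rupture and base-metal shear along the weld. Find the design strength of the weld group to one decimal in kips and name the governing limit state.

Weld metal: throat = 0.707×0.375 = 0.26513 in, L = 2×6.9375 = 13.875 in. φR_n = 0.75 × 0.6 × 80 × 0.26513 × 13.875 = 132.4 kips.
Base metal shear (0.25 in plate): yield φR_n = 1.0×0.6×50×0.25×13.875 = 104.1 kips; rupture φR_n = 0.75×0.6×65×0.25×13.875 = 101.5 kips; take 101.5 kips (rupture).
Governing: min(132.4, 101.5) = 101.5 kips → base-metal shear.

101.5 kips (base-metal shear governs)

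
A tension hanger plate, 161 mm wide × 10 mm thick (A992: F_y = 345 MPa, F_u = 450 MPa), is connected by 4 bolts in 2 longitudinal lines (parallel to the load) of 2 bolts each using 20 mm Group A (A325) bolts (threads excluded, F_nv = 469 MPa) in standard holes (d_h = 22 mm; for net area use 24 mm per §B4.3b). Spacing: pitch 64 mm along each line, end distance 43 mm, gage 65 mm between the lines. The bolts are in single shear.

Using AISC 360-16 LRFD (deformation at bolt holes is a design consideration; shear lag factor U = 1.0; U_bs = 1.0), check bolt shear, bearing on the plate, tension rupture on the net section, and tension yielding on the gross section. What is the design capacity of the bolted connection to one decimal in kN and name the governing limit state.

381.4 kN (net-section rupture governs)

Bolt shear: A_b = π(20)²/4 = 314.16 mm². φR_n = 0.75 × 469 × 314.16 × 4 × 1 = 442.0 kN.
Bearing (10 mm plate, F_u = 450 MPa): end bolts L_c = 43 − 22/2 = 32, R_n = min(1.2×32×10×450, 2.4×20×10×450) = 172.8 kN/bolt; interior L_c = 64 − 22 = 42, R_n = 216 kN/bolt. φR_n = 0.75 × (2×172.8 + 2×216) = 583.2 kN.
Tension rupture (net): A_n = (161 − 2×24)×10 = 1130 mm² (U = 1.0, A_e = A_n). φR_n = 0.75 × 450 × 1130 = 381.4 kN.
Tension yield (gross): A_g = 161×10 = 1610 mm². φR_n = 0.90 × 345 × 1610 = 499.9 kN.
Governing: min(442.0, 583.2, 381.4, 499.9) = 381.4 kN → net-section rupture.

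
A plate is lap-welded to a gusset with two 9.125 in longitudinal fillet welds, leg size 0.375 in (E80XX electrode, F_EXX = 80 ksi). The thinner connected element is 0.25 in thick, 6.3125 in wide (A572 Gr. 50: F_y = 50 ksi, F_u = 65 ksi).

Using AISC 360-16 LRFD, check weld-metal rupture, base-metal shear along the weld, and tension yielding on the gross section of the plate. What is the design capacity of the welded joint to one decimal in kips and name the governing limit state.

Weld metal: throat = 0.707×0.375 = 0.26513 in, L = 2×9.125 = 18.25 in. φR_n = 0.75 × 0.6 × 80 × 0.26513 × 18.25 = 174.2 kips.
Base metal shear (0.25 in plate): yield φR_n = 1.0×0.6×50×0.25×18.25 = 136.9 kips; rupture φR_n = 0.75×0.6×65×0.25×18.25 = 133.5 kips; take 133.5 kips (rupture).
Tension yield (gross): A_g = 6.3125×0.25 = 1.5781 in². φR_n = 0.90 × 50 × 1.5781 = 71.0 kips.
Governing: min(174.2, 133.5, 71.0) = 71.0 kips → gross-section yield.

71.0 kips (gross-section yield governs)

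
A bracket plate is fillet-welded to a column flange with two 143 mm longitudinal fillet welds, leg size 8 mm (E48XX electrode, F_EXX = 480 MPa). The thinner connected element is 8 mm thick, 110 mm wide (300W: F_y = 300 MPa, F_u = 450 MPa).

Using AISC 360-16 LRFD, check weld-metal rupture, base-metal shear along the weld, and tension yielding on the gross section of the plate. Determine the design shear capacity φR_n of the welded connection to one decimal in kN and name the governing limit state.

Weld metal: throat = 0.707×8 = 5.656 mm, L = 2×143 = 286 mm. φR_n = 0.75 × 0.6 × 480 × 5.656 × 286 = 349.4 kN.
Base metal shear (8 mm plate): yield φR_n = 1.0×0.6×300×8×286 = 411.8 kN; rupture φR_n = 0.75×0.6×450×8×286 = 463.3 kN; take 411.8 kN (yield).
Tension yield (gross): A_g = 110×8 = 880 mm². φR_n = 0.90 × 300 × 880 = 237.6 kN.
Governing: min(349.4, 411.8, 237.6) = 237.6 kN → gross-section yield.

237.6 kN (gross-section yield governs)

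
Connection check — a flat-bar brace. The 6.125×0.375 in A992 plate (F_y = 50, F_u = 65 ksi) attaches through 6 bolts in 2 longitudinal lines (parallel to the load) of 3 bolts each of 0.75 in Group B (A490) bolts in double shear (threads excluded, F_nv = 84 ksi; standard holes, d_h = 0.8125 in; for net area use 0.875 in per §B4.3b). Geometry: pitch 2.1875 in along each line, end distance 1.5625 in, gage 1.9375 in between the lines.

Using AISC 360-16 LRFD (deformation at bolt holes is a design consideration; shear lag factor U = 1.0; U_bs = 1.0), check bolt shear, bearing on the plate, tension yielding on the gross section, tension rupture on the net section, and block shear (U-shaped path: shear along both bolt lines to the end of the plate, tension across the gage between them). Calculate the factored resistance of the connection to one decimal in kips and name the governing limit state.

Bolt shear: A_b = π(0.75)²/4 = 0.44179 in². φR_n = 0.75 × 84 × 0.44179 × 6 × 2 = 334.0 kips.
Bearing (0.375 in plate, F_u = 65 ksi): end bolts L_c = 1.5625 − 0.8125/2 = 1.15625, R_n = min(1.2×1.15625×0.375×65, 2.4×0.75×0.375×65) = 33.82 kips/bolt; interior L_c = 2.1875 − 0.8125 = 1.375, R_n = 40.219 kips/bolt. φR_n = 0.75 × (2×33.82 + 4×40.219) = 171.4 kips.
Tension yield (gross): A_g = 6.125×0.375 = 2.2969 in². φR_n = 0.90 × 50 × 2.2969 = 103.4 kips.
Tension rupture (net): A_n = (6.125 − 2×0.875)×0.375 = 1.6406 in² (U = 1.0, A_e = A_n). φR_n = 0.75 × 65 × 1.6406 = 80.0 kips.
Block shear: shear path 2×[1.5625+2×2.1875] = 2×5.9375 in, A_gv = 4.4531, A_nv = 2×(5.9375 − 2.5×0.875)×0.375 = 2.8125 in²; tension across gage: (1.9375 − 1×0.875)×0.375 = 0.39844 in². R_n = min(0.6×65×2.8125, 0.6×50×4.4531) + 1.0×65×0.39844 = min(109.69, 133.59) + 25.899 = 135.59 kips. φR_n = 0.75 × 135.59 = 101.7 kips.
Governing: min(334.0, 171.4, 103.4, 80.0, 101.7) = 80.0 kips → net-section rupture.

80.0 kips (net-section rupture governs)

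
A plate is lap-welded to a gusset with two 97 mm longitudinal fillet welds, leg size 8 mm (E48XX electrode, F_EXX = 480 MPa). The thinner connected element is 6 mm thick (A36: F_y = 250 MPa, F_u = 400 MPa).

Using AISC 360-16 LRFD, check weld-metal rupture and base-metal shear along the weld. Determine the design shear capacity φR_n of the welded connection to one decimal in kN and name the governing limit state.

Weld metal: throat = 0.707×8 = 5.656 mm, L = 2×97 = 194 mm. φR_n = 0.75 × 0.6 × 480 × 5.656 × 194 = 237.0 kN.
Base metal shear (6 mm plate): yield φR_n = 1.0×0.6×250×6×194 = 174.6 kN; rupture φR_n = 0.75×0.6×400×6×194 = 209.5 kN; take 174.6 kN (yield).
Governing: min(237.0, 174.6) = 174.6 kN → base-metal shear.

174.6 kN (base-metal shear governs)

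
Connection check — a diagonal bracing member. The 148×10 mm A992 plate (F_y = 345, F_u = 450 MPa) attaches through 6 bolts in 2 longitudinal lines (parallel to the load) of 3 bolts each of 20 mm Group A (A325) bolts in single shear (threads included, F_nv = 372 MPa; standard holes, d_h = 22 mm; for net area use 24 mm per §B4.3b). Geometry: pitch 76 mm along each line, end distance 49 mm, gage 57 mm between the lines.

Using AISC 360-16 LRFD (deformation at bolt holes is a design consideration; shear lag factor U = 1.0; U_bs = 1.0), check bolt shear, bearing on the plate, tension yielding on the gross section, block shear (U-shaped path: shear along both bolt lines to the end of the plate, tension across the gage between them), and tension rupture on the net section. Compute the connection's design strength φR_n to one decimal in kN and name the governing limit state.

337.5 kN (net-section rupture governs)

Bolt shear: A_b = π(20)²/4 = 314.16 mm². φR_n = 0.75 × 372 × 314.16 × 6 × 1 = 525.9 kN.
Bearing (10 mm plate, F_u = 450 MPa): end bolts L_c = 49 − 22/2 = 38, R_n = min(1.2×38×10×450, 2.4×20×10×450) = 205.2 kN/bolt; interior L_c = 76 − 22 = 54, R_n = 216 kN/bolt. φR_n = 0.75 × (2×205.2 + 4×216) = 955.8 kN.
Tension yield (gross): A_g = 148×10 = 1480 mm². φR_n = 0.90 × 345 × 1480 = 459.5 kN.
Block shear: shear path 2×[49+2×76] = 2×201 mm, A_gv = 4020, A_nv = 2×(201 − 2.5×24)×10 = 2820 mm²; tension across gage: (57 − 1×24)×10 = 330 mm². R_n = min(0.6×450×2820, 0.6×345×4020) + 1.0×450×330 = min(761.4, 832.14) + 148.5 = 909.9 kN. φR_n = 0.75 × 909.9 = 682.4 kN.
Tension rupture (net): A_n = (148 − 2×24)×10 = 1000 mm² (U = 1.0, A_e = A_n). φR_n = 0.75 × 450 × 1000 = 337.5 kN.
Governing: min(525.9, 955.8, 459.5, 682.4, 337.5) = 337.5 kN → net-section rupture.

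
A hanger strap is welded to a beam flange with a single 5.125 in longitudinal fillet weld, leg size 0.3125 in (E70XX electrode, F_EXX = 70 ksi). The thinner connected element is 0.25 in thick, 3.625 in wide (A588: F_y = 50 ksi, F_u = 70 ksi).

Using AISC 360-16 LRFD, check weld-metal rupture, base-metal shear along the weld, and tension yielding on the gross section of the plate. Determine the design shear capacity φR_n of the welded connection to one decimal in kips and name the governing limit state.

Weld metal: throat = 0.707×0.3125 = 0.22094 in, L = 5.125 in. φR_n = 0.75 × 0.6 × 70 × 0.22094 × 5.125 = 35.7 kips.
Base metal shear (0.25 in plate): yield φR_n = 1.0×0.6×50×0.25×5.125 = 38.4 kips; rupture φR_n = 0.75×0.6×70×0.25×5.125 = 40.4 kips; take 38.4 kips (yield).
Tension yield (gross): A_g = 3.625×0.25 = 0.90625 in². φR_n = 0.90 × 50 × 0.90625 = 40.8 kips.
Governing: min(35.7, 38.4, 40.8) = 35.7 kips → weld metal.

35.7 kips (weld metal governs)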